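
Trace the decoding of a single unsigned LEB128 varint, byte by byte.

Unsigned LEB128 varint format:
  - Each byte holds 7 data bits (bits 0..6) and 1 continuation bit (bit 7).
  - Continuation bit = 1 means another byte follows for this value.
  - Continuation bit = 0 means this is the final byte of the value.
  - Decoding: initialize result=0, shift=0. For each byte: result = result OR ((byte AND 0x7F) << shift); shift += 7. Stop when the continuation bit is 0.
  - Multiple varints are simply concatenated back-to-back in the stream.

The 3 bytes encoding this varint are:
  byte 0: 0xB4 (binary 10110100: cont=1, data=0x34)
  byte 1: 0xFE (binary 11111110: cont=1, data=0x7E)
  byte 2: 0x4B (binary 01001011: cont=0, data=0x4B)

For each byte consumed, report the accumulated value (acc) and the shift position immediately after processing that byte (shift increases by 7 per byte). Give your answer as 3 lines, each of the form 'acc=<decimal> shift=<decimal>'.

Answer: acc=52 shift=7
acc=16180 shift=14
acc=1244980 shift=21

Derivation:
byte 0=0xB4: payload=0x34=52, contrib = 52<<0 = 52; acc -> 52, shift -> 7
byte 1=0xFE: payload=0x7E=126, contrib = 126<<7 = 16128; acc -> 16180, shift -> 14
byte 2=0x4B: payload=0x4B=75, contrib = 75<<14 = 1228800; acc -> 1244980, shift -> 21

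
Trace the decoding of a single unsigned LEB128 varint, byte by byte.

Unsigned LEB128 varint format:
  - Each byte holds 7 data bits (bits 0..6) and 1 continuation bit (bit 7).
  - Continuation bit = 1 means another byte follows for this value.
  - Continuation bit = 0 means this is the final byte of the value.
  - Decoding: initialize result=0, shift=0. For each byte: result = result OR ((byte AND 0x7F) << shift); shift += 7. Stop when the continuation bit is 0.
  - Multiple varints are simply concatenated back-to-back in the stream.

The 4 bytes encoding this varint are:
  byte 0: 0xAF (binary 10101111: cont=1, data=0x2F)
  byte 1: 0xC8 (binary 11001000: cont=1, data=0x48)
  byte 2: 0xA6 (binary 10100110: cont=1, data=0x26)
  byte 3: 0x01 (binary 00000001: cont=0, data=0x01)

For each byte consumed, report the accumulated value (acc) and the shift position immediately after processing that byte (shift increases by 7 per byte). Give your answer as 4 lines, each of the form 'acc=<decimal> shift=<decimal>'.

byte 0=0xAF: payload=0x2F=47, contrib = 47<<0 = 47; acc -> 47, shift -> 7
byte 1=0xC8: payload=0x48=72, contrib = 72<<7 = 9216; acc -> 9263, shift -> 14
byte 2=0xA6: payload=0x26=38, contrib = 38<<14 = 622592; acc -> 631855, shift -> 21
byte 3=0x01: payload=0x01=1, contrib = 1<<21 = 2097152; acc -> 2729007, shift -> 28

Answer: acc=47 shift=7
acc=9263 shift=14
acc=631855 shift=21
acc=2729007 shift=28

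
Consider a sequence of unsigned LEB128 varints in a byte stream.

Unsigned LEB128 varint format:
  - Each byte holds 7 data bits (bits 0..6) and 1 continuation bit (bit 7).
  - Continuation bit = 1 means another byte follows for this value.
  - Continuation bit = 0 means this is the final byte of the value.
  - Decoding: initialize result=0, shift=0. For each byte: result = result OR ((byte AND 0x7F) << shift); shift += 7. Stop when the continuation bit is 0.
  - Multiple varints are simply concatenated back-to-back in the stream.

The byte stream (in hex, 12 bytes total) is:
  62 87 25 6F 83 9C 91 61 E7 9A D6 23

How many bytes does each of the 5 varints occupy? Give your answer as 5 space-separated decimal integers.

  byte[0]=0x62 cont=0 payload=0x62=98: acc |= 98<<0 -> acc=98 shift=7 [end]
Varint 1: bytes[0:1] = 62 -> value 98 (1 byte(s))
  byte[1]=0x87 cont=1 payload=0x07=7: acc |= 7<<0 -> acc=7 shift=7
  byte[2]=0x25 cont=0 payload=0x25=37: acc |= 37<<7 -> acc=4743 shift=14 [end]
Varint 2: bytes[1:3] = 87 25 -> value 4743 (2 byte(s))
  byte[3]=0x6F cont=0 payload=0x6F=111: acc |= 111<<0 -> acc=111 shift=7 [end]
Varint 3: bytes[3:4] = 6F -> value 111 (1 byte(s))
  byte[4]=0x83 cont=1 payload=0x03=3: acc |= 3<<0 -> acc=3 shift=7
  byte[5]=0x9C cont=1 payload=0x1C=28: acc |= 28<<7 -> acc=3587 shift=14
  byte[6]=0x91 cont=1 payload=0x11=17: acc |= 17<<14 -> acc=282115 shift=21
  byte[7]=0x61 cont=0 payload=0x61=97: acc |= 97<<21 -> acc=203705859 shift=28 [end]
Varint 4: bytes[4:8] = 83 9C 91 61 -> value 203705859 (4 byte(s))
  byte[8]=0xE7 cont=1 payload=0x67=103: acc |= 103<<0 -> acc=103 shift=7
  byte[9]=0x9A cont=1 payload=0x1A=26: acc |= 26<<7 -> acc=3431 shift=14
  byte[10]=0xD6 cont=1 payload=0x56=86: acc |= 86<<14 -> acc=1412455 shift=21
  byte[11]=0x23 cont=0 payload=0x23=35: acc |= 35<<21 -> acc=74812775 shift=28 [end]
Varint 5: bytes[8:12] = E7 9A D6 23 -> value 74812775 (4 byte(s))

Answer: 1 2 1 4 4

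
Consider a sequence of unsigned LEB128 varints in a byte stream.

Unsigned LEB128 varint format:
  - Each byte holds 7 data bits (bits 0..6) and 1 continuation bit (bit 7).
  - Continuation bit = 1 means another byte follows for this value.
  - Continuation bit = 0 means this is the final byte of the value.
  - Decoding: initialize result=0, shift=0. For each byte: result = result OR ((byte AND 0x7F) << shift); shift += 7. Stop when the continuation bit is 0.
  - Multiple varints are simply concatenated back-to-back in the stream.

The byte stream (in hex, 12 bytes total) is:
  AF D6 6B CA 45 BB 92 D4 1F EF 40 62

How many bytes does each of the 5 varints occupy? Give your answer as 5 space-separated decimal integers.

  byte[0]=0xAF cont=1 payload=0x2F=47: acc |= 47<<0 -> acc=47 shift=7
  byte[1]=0xD6 cont=1 payload=0x56=86: acc |= 86<<7 -> acc=11055 shift=14
  byte[2]=0x6B cont=0 payload=0x6B=107: acc |= 107<<14 -> acc=1764143 shift=21 [end]
Varint 1: bytes[0:3] = AF D6 6B -> value 1764143 (3 byte(s))
  byte[3]=0xCA cont=1 payload=0x4A=74: acc |= 74<<0 -> acc=74 shift=7
  byte[4]=0x45 cont=0 payload=0x45=69: acc |= 69<<7 -> acc=8906 shift=14 [end]
Varint 2: bytes[3:5] = CA 45 -> value 8906 (2 byte(s))
  byte[5]=0xBB cont=1 payload=0x3B=59: acc |= 59<<0 -> acc=59 shift=7
  byte[6]=0x92 cont=1 payload=0x12=18: acc |= 18<<7 -> acc=2363 shift=14
  byte[7]=0xD4 cont=1 payload=0x54=84: acc |= 84<<14 -> acc=1378619 shift=21
  byte[8]=0x1F cont=0 payload=0x1F=31: acc |= 31<<21 -> acc=66390331 shift=28 [end]
Varint 3: bytes[5:9] = BB 92 D4 1F -> value 66390331 (4 byte(s))
  byte[9]=0xEF cont=1 payload=0x6F=111: acc |= 111<<0 -> acc=111 shift=7
  byte[10]=0x40 cont=0 payload=0x40=64: acc |= 64<<7 -> acc=8303 shift=14 [end]
Varint 4: bytes[9:11] = EF 40 -> value 8303 (2 byte(s))
  byte[11]=0x62 cont=0 payload=0x62=98: acc |= 98<<0 -> acc=98 shift=7 [end]
Varint 5: bytes[11:12] = 62 -> value 98 (1 byte(s))

Answer: 3 2 4 2 1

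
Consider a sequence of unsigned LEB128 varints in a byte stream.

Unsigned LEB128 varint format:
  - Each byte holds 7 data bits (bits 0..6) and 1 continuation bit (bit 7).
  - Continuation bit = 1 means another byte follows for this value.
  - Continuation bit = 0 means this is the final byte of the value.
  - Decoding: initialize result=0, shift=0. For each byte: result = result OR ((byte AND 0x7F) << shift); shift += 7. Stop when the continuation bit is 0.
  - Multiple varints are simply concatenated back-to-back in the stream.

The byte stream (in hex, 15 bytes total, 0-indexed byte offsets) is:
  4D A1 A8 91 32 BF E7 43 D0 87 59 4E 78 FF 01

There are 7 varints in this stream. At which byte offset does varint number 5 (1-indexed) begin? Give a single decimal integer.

Answer: 11

Derivation:
  byte[0]=0x4D cont=0 payload=0x4D=77: acc |= 77<<0 -> acc=77 shift=7 [end]
Varint 1: bytes[0:1] = 4D -> value 77 (1 byte(s))
  byte[1]=0xA1 cont=1 payload=0x21=33: acc |= 33<<0 -> acc=33 shift=7
  byte[2]=0xA8 cont=1 payload=0x28=40: acc |= 40<<7 -> acc=5153 shift=14
  byte[3]=0x91 cont=1 payload=0x11=17: acc |= 17<<14 -> acc=283681 shift=21
  byte[4]=0x32 cont=0 payload=0x32=50: acc |= 50<<21 -> acc=105141281 shift=28 [end]
Varint 2: bytes[1:5] = A1 A8 91 32 -> value 105141281 (4 byte(s))
  byte[5]=0xBF cont=1 payload=0x3F=63: acc |= 63<<0 -> acc=63 shift=7
  byte[6]=0xE7 cont=1 payload=0x67=103: acc |= 103<<7 -> acc=13247 shift=14
  byte[7]=0x43 cont=0 payload=0x43=67: acc |= 67<<14 -> acc=1110975 shift=21 [end]
Varint 3: bytes[5:8] = BF E7 43 -> value 1110975 (3 byte(s))
  byte[8]=0xD0 cont=1 payload=0x50=80: acc |= 80<<0 -> acc=80 shift=7
  byte[9]=0x87 cont=1 payload=0x07=7: acc |= 7<<7 -> acc=976 shift=14
  byte[10]=0x59 cont=0 payload=0x59=89: acc |= 89<<14 -> acc=1459152 shift=21 [end]
Varint 4: bytes[8:11] = D0 87 59 -> value 1459152 (3 byte(s))
  byte[11]=0x4E cont=0 payload=0x4E=78: acc |= 78<<0 -> acc=78 shift=7 [end]
Varint 5: bytes[11:12] = 4E -> value 78 (1 byte(s))
  byte[12]=0x78 cont=0 payload=0x78=120: acc |= 120<<0 -> acc=120 shift=7 [end]
Varint 6: bytes[12:13] = 78 -> value 120 (1 byte(s))
  byte[13]=0xFF cont=1 payload=0x7F=127: acc |= 127<<0 -> acc=127 shift=7
  byte[14]=0x01 cont=0 payload=0x01=1: acc |= 1<<7 -> acc=255 shift=14 [end]
Varint 7: bytes[13:15] = FF 01 -> value 255 (2 byte(s))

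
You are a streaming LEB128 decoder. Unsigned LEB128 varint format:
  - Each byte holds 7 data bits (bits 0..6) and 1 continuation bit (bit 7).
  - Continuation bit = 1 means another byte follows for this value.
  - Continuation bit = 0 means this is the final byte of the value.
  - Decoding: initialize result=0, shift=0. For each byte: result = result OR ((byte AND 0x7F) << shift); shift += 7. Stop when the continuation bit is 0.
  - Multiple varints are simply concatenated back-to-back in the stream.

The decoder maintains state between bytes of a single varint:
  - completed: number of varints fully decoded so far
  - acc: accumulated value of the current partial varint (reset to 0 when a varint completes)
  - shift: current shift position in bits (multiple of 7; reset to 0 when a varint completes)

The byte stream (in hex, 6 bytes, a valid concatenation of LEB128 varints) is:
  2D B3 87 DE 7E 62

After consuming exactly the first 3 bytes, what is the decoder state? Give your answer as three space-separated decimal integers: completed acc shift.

byte[0]=0x2D cont=0 payload=0x2D: varint #1 complete (value=45); reset -> completed=1 acc=0 shift=0
byte[1]=0xB3 cont=1 payload=0x33: acc |= 51<<0 -> completed=1 acc=51 shift=7
byte[2]=0x87 cont=1 payload=0x07: acc |= 7<<7 -> completed=1 acc=947 shift=14

Answer: 1 947 14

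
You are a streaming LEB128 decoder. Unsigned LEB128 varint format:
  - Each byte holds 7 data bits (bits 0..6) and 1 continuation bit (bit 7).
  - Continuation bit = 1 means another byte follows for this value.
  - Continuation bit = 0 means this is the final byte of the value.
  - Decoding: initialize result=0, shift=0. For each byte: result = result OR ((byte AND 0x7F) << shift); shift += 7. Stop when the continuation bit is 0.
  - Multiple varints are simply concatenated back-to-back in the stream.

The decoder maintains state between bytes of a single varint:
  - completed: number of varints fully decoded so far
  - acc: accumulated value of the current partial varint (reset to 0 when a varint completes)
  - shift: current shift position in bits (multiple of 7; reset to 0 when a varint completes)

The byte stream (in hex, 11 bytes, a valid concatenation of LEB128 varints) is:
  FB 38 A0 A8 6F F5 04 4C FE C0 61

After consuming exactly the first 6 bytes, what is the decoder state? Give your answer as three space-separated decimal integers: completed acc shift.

byte[0]=0xFB cont=1 payload=0x7B: acc |= 123<<0 -> completed=0 acc=123 shift=7
byte[1]=0x38 cont=0 payload=0x38: varint #1 complete (value=7291); reset -> completed=1 acc=0 shift=0
byte[2]=0xA0 cont=1 payload=0x20: acc |= 32<<0 -> completed=1 acc=32 shift=7
byte[3]=0xA8 cont=1 payload=0x28: acc |= 40<<7 -> completed=1 acc=5152 shift=14
byte[4]=0x6F cont=0 payload=0x6F: varint #2 complete (value=1823776); reset -> completed=2 acc=0 shift=0
byte[5]=0xF5 cont=1 payload=0x75: acc |= 117<<0 -> completed=2 acc=117 shift=7

Answer: 2 117 7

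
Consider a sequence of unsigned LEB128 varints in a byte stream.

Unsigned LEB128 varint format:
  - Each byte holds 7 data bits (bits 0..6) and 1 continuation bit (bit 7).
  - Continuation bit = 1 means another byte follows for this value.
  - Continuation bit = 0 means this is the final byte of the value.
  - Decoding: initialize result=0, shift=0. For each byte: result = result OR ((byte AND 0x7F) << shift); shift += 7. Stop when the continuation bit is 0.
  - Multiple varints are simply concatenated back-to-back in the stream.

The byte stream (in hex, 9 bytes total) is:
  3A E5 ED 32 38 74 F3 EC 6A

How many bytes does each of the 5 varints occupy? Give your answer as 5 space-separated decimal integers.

Answer: 1 3 1 1 3

Derivation:
  byte[0]=0x3A cont=0 payload=0x3A=58: acc |= 58<<0 -> acc=58 shift=7 [end]
Varint 1: bytes[0:1] = 3A -> value 58 (1 byte(s))
  byte[1]=0xE5 cont=1 payload=0x65=101: acc |= 101<<0 -> acc=101 shift=7
  byte[2]=0xED cont=1 payload=0x6D=109: acc |= 109<<7 -> acc=14053 shift=14
  byte[3]=0x32 cont=0 payload=0x32=50: acc |= 50<<14 -> acc=833253 shift=21 [end]
Varint 2: bytes[1:4] = E5 ED 32 -> value 833253 (3 byte(s))
  byte[4]=0x38 cont=0 payload=0x38=56: acc |= 56<<0 -> acc=56 shift=7 [end]
Varint 3: bytes[4:5] = 38 -> value 56 (1 byte(s))
  byte[5]=0x74 cont=0 payload=0x74=116: acc |= 116<<0 -> acc=116 shift=7 [end]
Varint 4: bytes[5:6] = 74 -> value 116 (1 byte(s))
  byte[6]=0xF3 cont=1 payload=0x73=115: acc |= 115<<0 -> acc=115 shift=7
  byte[7]=0xEC cont=1 payload=0x6C=108: acc |= 108<<7 -> acc=13939 shift=14
  byte[8]=0x6A cont=0 payload=0x6A=106: acc |= 106<<14 -> acc=1750643 shift=21 [end]
Varint 5: bytes[6:9] = F3 EC 6A -> value 1750643 (3 byte(s))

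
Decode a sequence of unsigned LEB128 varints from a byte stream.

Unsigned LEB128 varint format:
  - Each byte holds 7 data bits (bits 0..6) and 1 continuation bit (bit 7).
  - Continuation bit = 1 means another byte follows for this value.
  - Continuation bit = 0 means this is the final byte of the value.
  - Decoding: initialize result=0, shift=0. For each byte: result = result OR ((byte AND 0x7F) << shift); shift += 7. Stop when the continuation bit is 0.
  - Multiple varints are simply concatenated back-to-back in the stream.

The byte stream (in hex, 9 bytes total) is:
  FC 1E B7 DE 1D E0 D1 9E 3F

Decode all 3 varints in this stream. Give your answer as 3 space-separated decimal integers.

Answer: 3964 487223 132622560

Derivation:
  byte[0]=0xFC cont=1 payload=0x7C=124: acc |= 124<<0 -> acc=124 shift=7
  byte[1]=0x1E cont=0 payload=0x1E=30: acc |= 30<<7 -> acc=3964 shift=14 [end]
Varint 1: bytes[0:2] = FC 1E -> value 3964 (2 byte(s))
  byte[2]=0xB7 cont=1 payload=0x37=55: acc |= 55<<0 -> acc=55 shift=7
  byte[3]=0xDE cont=1 payload=0x5E=94: acc |= 94<<7 -> acc=12087 shift=14
  byte[4]=0x1D cont=0 payload=0x1D=29: acc |= 29<<14 -> acc=487223 shift=21 [end]
Varint 2: bytes[2:5] = B7 DE 1D -> value 487223 (3 byte(s))
  byte[5]=0xE0 cont=1 payload=0x60=96: acc |= 96<<0 -> acc=96 shift=7
  byte[6]=0xD1 cont=1 payload=0x51=81: acc |= 81<<7 -> acc=10464 shift=14
  byte[7]=0x9E cont=1 payload=0x1E=30: acc |= 30<<14 -> acc=501984 shift=21
  byte[8]=0x3F cont=0 payload=0x3F=63: acc |= 63<<21 -> acc=132622560 shift=28 [end]
Varint 3: bytes[5:9] = E0 D1 9E 3F -> value 132622560 (4 byte(s))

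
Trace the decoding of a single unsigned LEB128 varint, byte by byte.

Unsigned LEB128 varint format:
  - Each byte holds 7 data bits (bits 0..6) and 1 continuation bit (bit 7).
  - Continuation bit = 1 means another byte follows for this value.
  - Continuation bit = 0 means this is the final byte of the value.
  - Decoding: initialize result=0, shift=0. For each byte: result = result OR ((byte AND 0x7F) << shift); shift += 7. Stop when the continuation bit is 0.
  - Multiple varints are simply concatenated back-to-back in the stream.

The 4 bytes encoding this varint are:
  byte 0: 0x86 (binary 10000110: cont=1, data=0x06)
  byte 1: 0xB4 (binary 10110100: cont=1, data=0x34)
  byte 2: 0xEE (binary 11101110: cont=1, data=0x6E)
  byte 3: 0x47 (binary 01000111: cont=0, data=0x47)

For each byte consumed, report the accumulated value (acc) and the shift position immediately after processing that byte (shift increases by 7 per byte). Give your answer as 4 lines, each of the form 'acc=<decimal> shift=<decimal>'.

byte 0=0x86: payload=0x06=6, contrib = 6<<0 = 6; acc -> 6, shift -> 7
byte 1=0xB4: payload=0x34=52, contrib = 52<<7 = 6656; acc -> 6662, shift -> 14
byte 2=0xEE: payload=0x6E=110, contrib = 110<<14 = 1802240; acc -> 1808902, shift -> 21
byte 3=0x47: payload=0x47=71, contrib = 71<<21 = 148897792; acc -> 150706694, shift -> 28

Answer: acc=6 shift=7
acc=6662 shift=14
acc=1808902 shift=21
acc=150706694 shift=28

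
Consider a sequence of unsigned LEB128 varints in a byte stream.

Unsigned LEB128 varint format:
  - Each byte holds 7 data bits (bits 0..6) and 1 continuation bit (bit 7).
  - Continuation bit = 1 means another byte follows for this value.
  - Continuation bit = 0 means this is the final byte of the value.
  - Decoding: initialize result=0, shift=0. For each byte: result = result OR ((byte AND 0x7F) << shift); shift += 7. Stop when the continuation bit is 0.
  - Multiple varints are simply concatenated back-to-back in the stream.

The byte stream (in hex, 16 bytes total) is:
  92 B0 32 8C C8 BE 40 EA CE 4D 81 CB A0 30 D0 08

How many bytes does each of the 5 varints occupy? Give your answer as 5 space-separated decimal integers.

Answer: 3 4 3 4 2

Derivation:
  byte[0]=0x92 cont=1 payload=0x12=18: acc |= 18<<0 -> acc=18 shift=7
  byte[1]=0xB0 cont=1 payload=0x30=48: acc |= 48<<7 -> acc=6162 shift=14
  byte[2]=0x32 cont=0 payload=0x32=50: acc |= 50<<14 -> acc=825362 shift=21 [end]
Varint 1: bytes[0:3] = 92 B0 32 -> value 825362 (3 byte(s))
  byte[3]=0x8C cont=1 payload=0x0C=12: acc |= 12<<0 -> acc=12 shift=7
  byte[4]=0xC8 cont=1 payload=0x48=72: acc |= 72<<7 -> acc=9228 shift=14
  byte[5]=0xBE cont=1 payload=0x3E=62: acc |= 62<<14 -> acc=1025036 shift=21
  byte[6]=0x40 cont=0 payload=0x40=64: acc |= 64<<21 -> acc=135242764 shift=28 [end]
Varint 2: bytes[3:7] = 8C C8 BE 40 -> value 135242764 (4 byte(s))
  byte[7]=0xEA cont=1 payload=0x6A=106: acc |= 106<<0 -> acc=106 shift=7
  byte[8]=0xCE cont=1 payload=0x4E=78: acc |= 78<<7 -> acc=10090 shift=14
  byte[9]=0x4D cont=0 payload=0x4D=77: acc |= 77<<14 -> acc=1271658 shift=21 [end]
Varint 3: bytes[7:10] = EA CE 4D -> value 1271658 (3 byte(s))
  byte[10]=0x81 cont=1 payload=0x01=1: acc |= 1<<0 -> acc=1 shift=7
  byte[11]=0xCB cont=1 payload=0x4B=75: acc |= 75<<7 -> acc=9601 shift=14
  byte[12]=0xA0 cont=1 payload=0x20=32: acc |= 32<<14 -> acc=533889 shift=21
  byte[13]=0x30 cont=0 payload=0x30=48: acc |= 48<<21 -> acc=101197185 shift=28 [end]
Varint 4: bytes[10:14] = 81 CB A0 30 -> value 101197185 (4 byte(s))
  byte[14]=0xD0 cont=1 payload=0x50=80: acc |= 80<<0 -> acc=80 shift=7
  byte[15]=0x08 cont=0 payload=0x08=8: acc |= 8<<7 -> acc=1104 shift=14 [end]
Varint 5: bytes[14:16] = D0 08 -> value 1104 (2 byte(s))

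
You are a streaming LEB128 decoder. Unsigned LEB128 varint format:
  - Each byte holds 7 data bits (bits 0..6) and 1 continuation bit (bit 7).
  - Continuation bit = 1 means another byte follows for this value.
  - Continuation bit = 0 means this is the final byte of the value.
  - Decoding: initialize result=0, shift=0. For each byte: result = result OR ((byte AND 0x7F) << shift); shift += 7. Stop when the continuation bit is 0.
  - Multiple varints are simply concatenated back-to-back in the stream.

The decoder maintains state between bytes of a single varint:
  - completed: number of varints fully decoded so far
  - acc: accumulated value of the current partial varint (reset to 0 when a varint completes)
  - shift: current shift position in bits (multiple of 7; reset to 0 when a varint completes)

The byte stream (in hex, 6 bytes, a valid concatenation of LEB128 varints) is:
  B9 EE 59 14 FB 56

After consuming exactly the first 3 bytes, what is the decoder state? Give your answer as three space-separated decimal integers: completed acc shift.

byte[0]=0xB9 cont=1 payload=0x39: acc |= 57<<0 -> completed=0 acc=57 shift=7
byte[1]=0xEE cont=1 payload=0x6E: acc |= 110<<7 -> completed=0 acc=14137 shift=14
byte[2]=0x59 cont=0 payload=0x59: varint #1 complete (value=1472313); reset -> completed=1 acc=0 shift=0

Answer: 1 0 0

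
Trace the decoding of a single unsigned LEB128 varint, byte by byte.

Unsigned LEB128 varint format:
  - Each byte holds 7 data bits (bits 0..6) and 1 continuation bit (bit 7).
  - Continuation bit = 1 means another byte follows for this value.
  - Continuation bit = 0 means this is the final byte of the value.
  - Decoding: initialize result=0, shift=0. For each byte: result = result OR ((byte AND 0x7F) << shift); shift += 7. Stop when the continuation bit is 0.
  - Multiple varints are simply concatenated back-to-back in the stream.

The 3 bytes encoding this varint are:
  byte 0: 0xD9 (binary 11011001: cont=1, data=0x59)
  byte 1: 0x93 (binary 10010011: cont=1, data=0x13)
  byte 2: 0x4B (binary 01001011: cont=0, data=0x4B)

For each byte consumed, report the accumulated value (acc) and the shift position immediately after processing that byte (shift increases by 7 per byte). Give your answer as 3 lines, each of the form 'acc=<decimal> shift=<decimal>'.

byte 0=0xD9: payload=0x59=89, contrib = 89<<0 = 89; acc -> 89, shift -> 7
byte 1=0x93: payload=0x13=19, contrib = 19<<7 = 2432; acc -> 2521, shift -> 14
byte 2=0x4B: payload=0x4B=75, contrib = 75<<14 = 1228800; acc -> 1231321, shift -> 21

Answer: acc=89 shift=7
acc=2521 shift=14
acc=1231321 shift=21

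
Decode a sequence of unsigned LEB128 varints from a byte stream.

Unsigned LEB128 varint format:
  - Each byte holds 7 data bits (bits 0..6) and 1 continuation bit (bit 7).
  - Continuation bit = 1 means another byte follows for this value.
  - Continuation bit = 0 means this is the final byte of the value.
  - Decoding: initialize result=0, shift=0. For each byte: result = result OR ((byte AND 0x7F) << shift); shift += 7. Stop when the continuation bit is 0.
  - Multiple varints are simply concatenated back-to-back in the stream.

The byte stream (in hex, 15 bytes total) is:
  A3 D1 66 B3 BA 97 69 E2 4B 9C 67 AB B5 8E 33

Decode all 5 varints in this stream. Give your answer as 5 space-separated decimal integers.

  byte[0]=0xA3 cont=1 payload=0x23=35: acc |= 35<<0 -> acc=35 shift=7
  byte[1]=0xD1 cont=1 payload=0x51=81: acc |= 81<<7 -> acc=10403 shift=14
  byte[2]=0x66 cont=0 payload=0x66=102: acc |= 102<<14 -> acc=1681571 shift=21 [end]
Varint 1: bytes[0:3] = A3 D1 66 -> value 1681571 (3 byte(s))
  byte[3]=0xB3 cont=1 payload=0x33=51: acc |= 51<<0 -> acc=51 shift=7
  byte[4]=0xBA cont=1 payload=0x3A=58: acc |= 58<<7 -> acc=7475 shift=14
  byte[5]=0x97 cont=1 payload=0x17=23: acc |= 23<<14 -> acc=384307 shift=21
  byte[6]=0x69 cont=0 payload=0x69=105: acc |= 105<<21 -> acc=220585267 shift=28 [end]
Varint 2: bytes[3:7] = B3 BA 97 69 -> value 220585267 (4 byte(s))
  byte[7]=0xE2 cont=1 payload=0x62=98: acc |= 98<<0 -> acc=98 shift=7
  byte[8]=0x4B cont=0 payload=0x4B=75: acc |= 75<<7 -> acc=9698 shift=14 [end]
Varint 3: bytes[7:9] = E2 4B -> value 9698 (2 byte(s))
  byte[9]=0x9C cont=1 payload=0x1C=28: acc |= 28<<0 -> acc=28 shift=7
  byte[10]=0x67 cont=0 payload=0x67=103: acc |= 103<<7 -> acc=13212 shift=14 [end]
Varint 4: bytes[9:11] = 9C 67 -> value 13212 (2 byte(s))
  byte[11]=0xAB cont=1 payload=0x2B=43: acc |= 43<<0 -> acc=43 shift=7
  byte[12]=0xB5 cont=1 payload=0x35=53: acc |= 53<<7 -> acc=6827 shift=14
  byte[13]=0x8E cont=1 payload=0x0E=14: acc |= 14<<14 -> acc=236203 shift=21
  byte[14]=0x33 cont=0 payload=0x33=51: acc |= 51<<21 -> acc=107190955 shift=28 [end]
Varint 5: bytes[11:15] = AB B5 8E 33 -> value 107190955 (4 byte(s))

Answer: 1681571 220585267 9698 13212 107190955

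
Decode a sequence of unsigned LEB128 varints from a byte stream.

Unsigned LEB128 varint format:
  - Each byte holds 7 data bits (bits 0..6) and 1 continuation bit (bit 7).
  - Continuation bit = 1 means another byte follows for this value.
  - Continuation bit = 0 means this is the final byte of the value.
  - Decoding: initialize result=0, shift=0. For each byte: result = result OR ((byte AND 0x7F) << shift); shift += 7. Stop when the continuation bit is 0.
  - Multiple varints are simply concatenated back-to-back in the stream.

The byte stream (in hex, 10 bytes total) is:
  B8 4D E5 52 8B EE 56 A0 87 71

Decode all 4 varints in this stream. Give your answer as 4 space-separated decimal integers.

  byte[0]=0xB8 cont=1 payload=0x38=56: acc |= 56<<0 -> acc=56 shift=7
  byte[1]=0x4D cont=0 payload=0x4D=77: acc |= 77<<7 -> acc=9912 shift=14 [end]
Varint 1: bytes[0:2] = B8 4D -> value 9912 (2 byte(s))
  byte[2]=0xE5 cont=1 payload=0x65=101: acc |= 101<<0 -> acc=101 shift=7
  byte[3]=0x52 cont=0 payload=0x52=82: acc |= 82<<7 -> acc=10597 shift=14 [end]
Varint 2: bytes[2:4] = E5 52 -> value 10597 (2 byte(s))
  byte[4]=0x8B cont=1 payload=0x0B=11: acc |= 11<<0 -> acc=11 shift=7
  byte[5]=0xEE cont=1 payload=0x6E=110: acc |= 110<<7 -> acc=14091 shift=14
  byte[6]=0x56 cont=0 payload=0x56=86: acc |= 86<<14 -> acc=1423115 shift=21 [end]
Varint 3: bytes[4:7] = 8B EE 56 -> value 1423115 (3 byte(s))
  byte[7]=0xA0 cont=1 payload=0x20=32: acc |= 32<<0 -> acc=32 shift=7
  byte[8]=0x87 cont=1 payload=0x07=7: acc |= 7<<7 -> acc=928 shift=14
  byte[9]=0x71 cont=0 payload=0x71=113: acc |= 113<<14 -> acc=1852320 shift=21 [end]
Varint 4: bytes[7:10] = A0 87 71 -> value 1852320 (3 byte(s))

Answer: 9912 10597 1423115 1852320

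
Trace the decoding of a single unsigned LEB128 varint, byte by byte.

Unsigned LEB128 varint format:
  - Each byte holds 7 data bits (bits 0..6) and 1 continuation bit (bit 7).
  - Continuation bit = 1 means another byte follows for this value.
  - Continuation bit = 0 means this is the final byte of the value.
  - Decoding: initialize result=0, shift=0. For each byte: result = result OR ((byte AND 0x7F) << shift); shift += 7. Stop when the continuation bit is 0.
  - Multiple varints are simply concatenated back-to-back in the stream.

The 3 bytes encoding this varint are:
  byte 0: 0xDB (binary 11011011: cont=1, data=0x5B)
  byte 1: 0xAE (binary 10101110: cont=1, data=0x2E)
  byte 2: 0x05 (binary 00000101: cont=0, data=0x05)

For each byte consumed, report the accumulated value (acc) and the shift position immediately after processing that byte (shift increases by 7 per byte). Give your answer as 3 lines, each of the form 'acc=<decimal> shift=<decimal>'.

Answer: acc=91 shift=7
acc=5979 shift=14
acc=87899 shift=21

Derivation:
byte 0=0xDB: payload=0x5B=91, contrib = 91<<0 = 91; acc -> 91, shift -> 7
byte 1=0xAE: payload=0x2E=46, contrib = 46<<7 = 5888; acc -> 5979, shift -> 14
byte 2=0x05: payload=0x05=5, contrib = 5<<14 = 81920; acc -> 87899, shift -> 21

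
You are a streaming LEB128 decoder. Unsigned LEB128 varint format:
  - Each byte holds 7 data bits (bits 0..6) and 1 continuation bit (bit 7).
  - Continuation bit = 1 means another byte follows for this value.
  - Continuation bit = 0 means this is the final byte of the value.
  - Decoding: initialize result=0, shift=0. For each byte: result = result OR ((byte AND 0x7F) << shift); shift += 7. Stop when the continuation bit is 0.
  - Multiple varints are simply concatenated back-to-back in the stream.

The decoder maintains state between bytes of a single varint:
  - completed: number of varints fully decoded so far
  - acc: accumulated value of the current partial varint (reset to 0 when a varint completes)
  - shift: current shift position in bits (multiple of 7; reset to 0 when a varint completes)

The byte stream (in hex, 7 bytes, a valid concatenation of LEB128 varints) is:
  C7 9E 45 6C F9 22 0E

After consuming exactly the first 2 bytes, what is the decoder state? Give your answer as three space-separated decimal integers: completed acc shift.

Answer: 0 3911 14

Derivation:
byte[0]=0xC7 cont=1 payload=0x47: acc |= 71<<0 -> completed=0 acc=71 shift=7
byte[1]=0x9E cont=1 payload=0x1E: acc |= 30<<7 -> completed=0 acc=3911 shift=14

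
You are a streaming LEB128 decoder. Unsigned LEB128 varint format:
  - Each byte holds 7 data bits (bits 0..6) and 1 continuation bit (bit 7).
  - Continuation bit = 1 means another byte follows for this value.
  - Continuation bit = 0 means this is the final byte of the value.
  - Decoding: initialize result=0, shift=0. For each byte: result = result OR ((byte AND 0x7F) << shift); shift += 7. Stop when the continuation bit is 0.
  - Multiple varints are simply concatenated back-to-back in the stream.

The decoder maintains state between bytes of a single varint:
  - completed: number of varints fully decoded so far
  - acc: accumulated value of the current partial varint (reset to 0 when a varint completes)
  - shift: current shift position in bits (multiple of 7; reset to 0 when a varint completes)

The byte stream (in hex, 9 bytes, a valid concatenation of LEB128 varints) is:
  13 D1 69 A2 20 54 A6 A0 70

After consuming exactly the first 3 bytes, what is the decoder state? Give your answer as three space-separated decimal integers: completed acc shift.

Answer: 2 0 0

Derivation:
byte[0]=0x13 cont=0 payload=0x13: varint #1 complete (value=19); reset -> completed=1 acc=0 shift=0
byte[1]=0xD1 cont=1 payload=0x51: acc |= 81<<0 -> completed=1 acc=81 shift=7
byte[2]=0x69 cont=0 payload=0x69: varint #2 complete (value=13521); reset -> completed=2 acc=0 shift=0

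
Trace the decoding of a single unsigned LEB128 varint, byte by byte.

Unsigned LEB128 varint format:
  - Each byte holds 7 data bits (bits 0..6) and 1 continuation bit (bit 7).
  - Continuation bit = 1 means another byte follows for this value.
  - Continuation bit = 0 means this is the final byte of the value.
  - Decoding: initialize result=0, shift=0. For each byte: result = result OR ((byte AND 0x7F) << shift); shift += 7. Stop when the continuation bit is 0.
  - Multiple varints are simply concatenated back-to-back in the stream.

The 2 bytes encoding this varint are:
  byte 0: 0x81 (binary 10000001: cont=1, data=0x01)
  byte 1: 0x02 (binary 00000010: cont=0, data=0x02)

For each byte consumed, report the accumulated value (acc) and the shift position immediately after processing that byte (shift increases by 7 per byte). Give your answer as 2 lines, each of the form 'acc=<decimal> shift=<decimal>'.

Answer: acc=1 shift=7
acc=257 shift=14

Derivation:
byte 0=0x81: payload=0x01=1, contrib = 1<<0 = 1; acc -> 1, shift -> 7
byte 1=0x02: payload=0x02=2, contrib = 2<<7 = 256; acc -> 257, shift -> 14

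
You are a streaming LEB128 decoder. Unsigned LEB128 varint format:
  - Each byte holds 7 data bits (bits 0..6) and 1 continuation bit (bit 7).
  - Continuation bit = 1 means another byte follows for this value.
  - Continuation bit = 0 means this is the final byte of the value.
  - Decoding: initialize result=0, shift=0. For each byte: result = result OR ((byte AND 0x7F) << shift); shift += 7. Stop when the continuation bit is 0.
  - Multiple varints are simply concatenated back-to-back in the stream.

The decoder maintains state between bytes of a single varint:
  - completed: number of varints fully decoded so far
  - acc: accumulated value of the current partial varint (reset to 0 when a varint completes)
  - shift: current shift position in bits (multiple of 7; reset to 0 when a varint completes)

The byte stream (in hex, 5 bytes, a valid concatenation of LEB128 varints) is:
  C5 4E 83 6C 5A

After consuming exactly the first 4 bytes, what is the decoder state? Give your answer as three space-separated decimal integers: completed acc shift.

Answer: 2 0 0

Derivation:
byte[0]=0xC5 cont=1 payload=0x45: acc |= 69<<0 -> completed=0 acc=69 shift=7
byte[1]=0x4E cont=0 payload=0x4E: varint #1 complete (value=10053); reset -> completed=1 acc=0 shift=0
byte[2]=0x83 cont=1 payload=0x03: acc |= 3<<0 -> completed=1 acc=3 shift=7
byte[3]=0x6C cont=0 payload=0x6C: varint #2 complete (value=13827); reset -> completed=2 acc=0 shift=0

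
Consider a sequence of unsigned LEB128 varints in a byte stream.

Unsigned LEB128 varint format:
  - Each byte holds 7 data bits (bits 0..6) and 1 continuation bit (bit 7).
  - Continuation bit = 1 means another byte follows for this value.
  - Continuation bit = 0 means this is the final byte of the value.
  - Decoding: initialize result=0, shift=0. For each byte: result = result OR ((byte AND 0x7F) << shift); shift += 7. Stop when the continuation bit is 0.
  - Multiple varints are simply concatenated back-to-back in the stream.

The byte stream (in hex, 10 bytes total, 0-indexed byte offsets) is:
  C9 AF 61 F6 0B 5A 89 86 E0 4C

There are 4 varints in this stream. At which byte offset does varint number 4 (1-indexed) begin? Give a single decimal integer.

Answer: 6

Derivation:
  byte[0]=0xC9 cont=1 payload=0x49=73: acc |= 73<<0 -> acc=73 shift=7
  byte[1]=0xAF cont=1 payload=0x2F=47: acc |= 47<<7 -> acc=6089 shift=14
  byte[2]=0x61 cont=0 payload=0x61=97: acc |= 97<<14 -> acc=1595337 shift=21 [end]
Varint 1: bytes[0:3] = C9 AF 61 -> value 1595337 (3 byte(s))
  byte[3]=0xF6 cont=1 payload=0x76=118: acc |= 118<<0 -> acc=118 shift=7
  byte[4]=0x0B cont=0 payload=0x0B=11: acc |= 11<<7 -> acc=1526 shift=14 [end]
Varint 2: bytes[3:5] = F6 0B -> value 1526 (2 byte(s))
  byte[5]=0x5A cont=0 payload=0x5A=90: acc |= 90<<0 -> acc=90 shift=7 [end]
Varint 3: bytes[5:6] = 5A -> value 90 (1 byte(s))
  byte[6]=0x89 cont=1 payload=0x09=9: acc |= 9<<0 -> acc=9 shift=7
  byte[7]=0x86 cont=1 payload=0x06=6: acc |= 6<<7 -> acc=777 shift=14
  byte[8]=0xE0 cont=1 payload=0x60=96: acc |= 96<<14 -> acc=1573641 shift=21
  byte[9]=0x4C cont=0 payload=0x4C=76: acc |= 76<<21 -> acc=160957193 shift=28 [end]
Varint 4: bytes[6:10] = 89 86 E0 4C -> value 160957193 (4 byte(s))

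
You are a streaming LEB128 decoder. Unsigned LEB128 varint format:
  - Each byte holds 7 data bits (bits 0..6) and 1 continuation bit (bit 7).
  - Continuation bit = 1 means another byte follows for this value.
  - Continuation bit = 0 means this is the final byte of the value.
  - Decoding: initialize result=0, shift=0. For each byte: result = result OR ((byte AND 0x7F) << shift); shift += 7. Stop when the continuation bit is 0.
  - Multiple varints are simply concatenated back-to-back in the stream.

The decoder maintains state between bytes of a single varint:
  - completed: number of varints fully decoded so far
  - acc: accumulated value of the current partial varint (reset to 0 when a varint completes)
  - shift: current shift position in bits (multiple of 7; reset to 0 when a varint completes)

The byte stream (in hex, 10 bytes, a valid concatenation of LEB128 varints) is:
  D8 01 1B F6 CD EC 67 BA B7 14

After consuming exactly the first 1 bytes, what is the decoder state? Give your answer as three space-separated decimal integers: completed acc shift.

byte[0]=0xD8 cont=1 payload=0x58: acc |= 88<<0 -> completed=0 acc=88 shift=7

Answer: 0 88 7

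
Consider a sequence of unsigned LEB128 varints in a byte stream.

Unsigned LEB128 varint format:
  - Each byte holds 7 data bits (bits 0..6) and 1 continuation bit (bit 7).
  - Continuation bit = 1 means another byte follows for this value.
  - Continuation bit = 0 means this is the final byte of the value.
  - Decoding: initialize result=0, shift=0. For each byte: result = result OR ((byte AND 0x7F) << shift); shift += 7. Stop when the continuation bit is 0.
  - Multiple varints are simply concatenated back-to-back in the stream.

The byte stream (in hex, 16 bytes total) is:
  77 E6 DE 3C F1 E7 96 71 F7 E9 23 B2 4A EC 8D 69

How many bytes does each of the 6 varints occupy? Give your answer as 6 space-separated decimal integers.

  byte[0]=0x77 cont=0 payload=0x77=119: acc |= 119<<0 -> acc=119 shift=7 [end]
Varint 1: bytes[0:1] = 77 -> value 119 (1 byte(s))
  byte[1]=0xE6 cont=1 payload=0x66=102: acc |= 102<<0 -> acc=102 shift=7
  byte[2]=0xDE cont=1 payload=0x5E=94: acc |= 94<<7 -> acc=12134 shift=14
  byte[3]=0x3C cont=0 payload=0x3C=60: acc |= 60<<14 -> acc=995174 shift=21 [end]
Varint 2: bytes[1:4] = E6 DE 3C -> value 995174 (3 byte(s))
  byte[4]=0xF1 cont=1 payload=0x71=113: acc |= 113<<0 -> acc=113 shift=7
  byte[5]=0xE7 cont=1 payload=0x67=103: acc |= 103<<7 -> acc=13297 shift=14
  byte[6]=0x96 cont=1 payload=0x16=22: acc |= 22<<14 -> acc=373745 shift=21
  byte[7]=0x71 cont=0 payload=0x71=113: acc |= 113<<21 -> acc=237351921 shift=28 [end]
Varint 3: bytes[4:8] = F1 E7 96 71 -> value 237351921 (4 byte(s))
  byte[8]=0xF7 cont=1 payload=0x77=119: acc |= 119<<0 -> acc=119 shift=7
  byte[9]=0xE9 cont=1 payload=0x69=105: acc |= 105<<7 -> acc=13559 shift=14
  byte[10]=0x23 cont=0 payload=0x23=35: acc |= 35<<14 -> acc=586999 shift=21 [end]
Varint 4: bytes[8:11] = F7 E9 23 -> value 586999 (3 byte(s))
  byte[11]=0xB2 cont=1 payload=0x32=50: acc |= 50<<0 -> acc=50 shift=7
  byte[12]=0x4A cont=0 payload=0x4A=74: acc |= 74<<7 -> acc=9522 shift=14 [end]
Varint 5: bytes[11:13] = B2 4A -> value 9522 (2 byte(s))
  byte[13]=0xEC cont=1 payload=0x6C=108: acc |= 108<<0 -> acc=108 shift=7
  byte[14]=0x8D cont=1 payload=0x0D=13: acc |= 13<<7 -> acc=1772 shift=14
  byte[15]=0x69 cont=0 payload=0x69=105: acc |= 105<<14 -> acc=1722092 shift=21 [end]
Varint 6: bytes[13:16] = EC 8D 69 -> value 1722092 (3 byte(s))

Answer: 1 3 4 3 2 3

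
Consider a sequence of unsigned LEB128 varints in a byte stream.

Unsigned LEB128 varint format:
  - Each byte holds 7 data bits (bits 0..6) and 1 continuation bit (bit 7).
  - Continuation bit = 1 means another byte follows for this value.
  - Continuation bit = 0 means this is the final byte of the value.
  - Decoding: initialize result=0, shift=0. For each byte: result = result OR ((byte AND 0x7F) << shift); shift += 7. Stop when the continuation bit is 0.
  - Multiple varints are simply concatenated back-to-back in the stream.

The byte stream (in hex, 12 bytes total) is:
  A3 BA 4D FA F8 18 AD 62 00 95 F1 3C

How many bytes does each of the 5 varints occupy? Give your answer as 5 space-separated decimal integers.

Answer: 3 3 2 1 3

Derivation:
  byte[0]=0xA3 cont=1 payload=0x23=35: acc |= 35<<0 -> acc=35 shift=7
  byte[1]=0xBA cont=1 payload=0x3A=58: acc |= 58<<7 -> acc=7459 shift=14
  byte[2]=0x4D cont=0 payload=0x4D=77: acc |= 77<<14 -> acc=1269027 shift=21 [end]
Varint 1: bytes[0:3] = A3 BA 4D -> value 1269027 (3 byte(s))
  byte[3]=0xFA cont=1 payload=0x7A=122: acc |= 122<<0 -> acc=122 shift=7
  byte[4]=0xF8 cont=1 payload=0x78=120: acc |= 120<<7 -> acc=15482 shift=14
  byte[5]=0x18 cont=0 payload=0x18=24: acc |= 24<<14 -> acc=408698 shift=21 [end]
Varint 2: bytes[3:6] = FA F8 18 -> value 408698 (3 byte(s))
  byte[6]=0xAD cont=1 payload=0x2D=45: acc |= 45<<0 -> acc=45 shift=7
  byte[7]=0x62 cont=0 payload=0x62=98: acc |= 98<<7 -> acc=12589 shift=14 [end]
Varint 3: bytes[6:8] = AD 62 -> value 12589 (2 byte(s))
  byte[8]=0x00 cont=0 payload=0x00=0: acc |= 0<<0 -> acc=0 shift=7 [end]
Varint 4: bytes[8:9] = 00 -> value 0 (1 byte(s))
  byte[9]=0x95 cont=1 payload=0x15=21: acc |= 21<<0 -> acc=21 shift=7
  byte[10]=0xF1 cont=1 payload=0x71=113: acc |= 113<<7 -> acc=14485 shift=14
  byte[11]=0x3C cont=0 payload=0x3C=60: acc |= 60<<14 -> acc=997525 shift=21 [end]
Varint 5: bytes[9:12] = 95 F1 3C -> value 997525 (3 byte(s))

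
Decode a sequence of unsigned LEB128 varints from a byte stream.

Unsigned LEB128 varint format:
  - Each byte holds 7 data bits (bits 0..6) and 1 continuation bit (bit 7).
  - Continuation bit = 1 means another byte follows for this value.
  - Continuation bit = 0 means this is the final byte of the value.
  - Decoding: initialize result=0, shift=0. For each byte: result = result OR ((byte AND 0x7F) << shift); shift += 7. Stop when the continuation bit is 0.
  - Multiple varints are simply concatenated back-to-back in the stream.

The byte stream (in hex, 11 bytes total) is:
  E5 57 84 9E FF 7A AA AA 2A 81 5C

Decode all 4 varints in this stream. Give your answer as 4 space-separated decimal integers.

Answer: 11237 257937156 693546 11777

Derivation:
  byte[0]=0xE5 cont=1 payload=0x65=101: acc |= 101<<0 -> acc=101 shift=7
  byte[1]=0x57 cont=0 payload=0x57=87: acc |= 87<<7 -> acc=11237 shift=14 [end]
Varint 1: bytes[0:2] = E5 57 -> value 11237 (2 byte(s))
  byte[2]=0x84 cont=1 payload=0x04=4: acc |= 4<<0 -> acc=4 shift=7
  byte[3]=0x9E cont=1 payload=0x1E=30: acc |= 30<<7 -> acc=3844 shift=14
  byte[4]=0xFF cont=1 payload=0x7F=127: acc |= 127<<14 -> acc=2084612 shift=21
  byte[5]=0x7A cont=0 payload=0x7A=122: acc |= 122<<21 -> acc=257937156 shift=28 [end]
Varint 2: bytes[2:6] = 84 9E FF 7A -> value 257937156 (4 byte(s))
  byte[6]=0xAA cont=1 payload=0x2A=42: acc |= 42<<0 -> acc=42 shift=7
  byte[7]=0xAA cont=1 payload=0x2A=42: acc |= 42<<7 -> acc=5418 shift=14
  byte[8]=0x2A cont=0 payload=0x2A=42: acc |= 42<<14 -> acc=693546 shift=21 [end]
Varint 3: bytes[6:9] = AA AA 2A -> value 693546 (3 byte(s))
  byte[9]=0x81 cont=1 payload=0x01=1: acc |= 1<<0 -> acc=1 shift=7
  byte[10]=0x5C cont=0 payload=0x5C=92: acc |= 92<<7 -> acc=11777 shift=14 [end]
Varint 4: bytes[9:11] = 81 5C -> value 11777 (2 byte(s))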